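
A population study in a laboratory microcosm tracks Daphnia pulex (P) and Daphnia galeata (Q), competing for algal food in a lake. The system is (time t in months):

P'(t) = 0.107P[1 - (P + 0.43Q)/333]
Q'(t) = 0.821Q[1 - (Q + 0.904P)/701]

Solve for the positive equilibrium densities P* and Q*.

P* ≈ 51.6, Q* ≈ 654

Setting both brackets to zero gives the nullclines P + 0.43Q = 333 and 0.904P + Q = 701.
Substituting Q = 701 - 0.904P into the first: P(1 - 0.43·0.904) = 333 - 0.43·701.
So P* = 31.6/0.611 = 51.6, and then Q* = 701 - 0.904·51.6 = 654.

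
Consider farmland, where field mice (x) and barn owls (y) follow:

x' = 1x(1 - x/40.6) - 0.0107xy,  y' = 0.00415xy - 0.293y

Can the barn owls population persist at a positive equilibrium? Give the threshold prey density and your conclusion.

The predator equation gives dy/dt > 0 only when x > 0.293/0.00415 = 70.6.
Without the predator, x → K = 40.6. Since 40.6 < 70.6, the predator cannot invade.

Threshold x = 70.6; K < 70.6, so no, the predator goes extinct.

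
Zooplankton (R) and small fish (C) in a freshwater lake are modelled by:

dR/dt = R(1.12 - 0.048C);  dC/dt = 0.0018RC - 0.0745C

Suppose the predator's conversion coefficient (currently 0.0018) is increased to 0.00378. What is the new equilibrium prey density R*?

At the interior fixed point, setting dC/dt = 0 with C > 0 fixes R* = (predator death rate)/(RC coefficient) — independent of the other coefficients.
With the change, R* = 0.0745/0.00378 = 19.7; it falls from 41.4.

R* ≈ 19.7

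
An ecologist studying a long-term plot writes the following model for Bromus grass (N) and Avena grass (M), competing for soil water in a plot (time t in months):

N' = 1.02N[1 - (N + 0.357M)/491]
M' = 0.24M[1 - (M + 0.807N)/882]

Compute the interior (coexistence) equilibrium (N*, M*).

N* ≈ 247, M* ≈ 682

Setting both brackets to zero gives the nullclines N + 0.357M = 491 and 0.807N + M = 882.
Substituting M = 882 - 0.807N into the first: N(1 - 0.357·0.807) = 491 - 0.357·882.
So N* = 176/0.712 = 247, and then M* = 882 - 0.807·247 = 682.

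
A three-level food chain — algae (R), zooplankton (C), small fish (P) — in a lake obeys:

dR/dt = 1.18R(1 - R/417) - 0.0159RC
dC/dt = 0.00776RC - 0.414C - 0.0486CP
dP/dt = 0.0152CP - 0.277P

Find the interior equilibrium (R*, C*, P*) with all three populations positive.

From dP/dt = 0: 0.0152C* = 0.277, so C* = 18.2.
From dR/dt = 0: 1.18(1 - R*/417) = 0.0159·18.2, giving R* = 417·(1 - 0.246) = 315.
From dC/dt = 0: 0.00776·315 - 0.414 = 0.0486P*, so P* = 2.03/0.0486 = 41.7.

R* ≈ 315, C* ≈ 18.2, P* ≈ 41.7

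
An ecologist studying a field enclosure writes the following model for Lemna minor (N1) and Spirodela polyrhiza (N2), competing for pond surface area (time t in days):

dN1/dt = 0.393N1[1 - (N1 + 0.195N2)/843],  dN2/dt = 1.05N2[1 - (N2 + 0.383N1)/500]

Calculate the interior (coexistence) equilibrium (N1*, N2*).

Setting both brackets to zero gives the nullclines N1 + 0.195N2 = 843 and 0.383N1 + N2 = 500.
Substituting N2 = 500 - 0.383N1 into the first: N1(1 - 0.195·0.383) = 843 - 0.195·500.
So N1* = 746/0.925 = 806, and then N2* = 500 - 0.383·806 = 191.

N1* ≈ 806, N2* ≈ 191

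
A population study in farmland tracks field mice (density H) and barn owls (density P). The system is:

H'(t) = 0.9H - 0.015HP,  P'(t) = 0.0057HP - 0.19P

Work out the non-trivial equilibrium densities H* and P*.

H* ≈ 33.3, P* ≈ 60

Set dP/dt = 0 with P > 0: 0.0057H - 0.19 = 0, so H* = 0.19/0.0057 = 33.3.
Set dH/dt = 0 with H > 0: 0.9 - 0.015P = 0, so P* = 0.9/0.015 = 60.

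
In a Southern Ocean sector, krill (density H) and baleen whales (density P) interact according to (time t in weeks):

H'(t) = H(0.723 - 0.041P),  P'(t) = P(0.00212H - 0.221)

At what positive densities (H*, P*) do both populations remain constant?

Set dP/dt = 0 with P > 0: 0.00212H - 0.221 = 0, so H* = 0.221/0.00212 = 104.
Set dH/dt = 0 with H > 0: 0.723 - 0.041P = 0, so P* = 0.723/0.041 = 17.6.

H* ≈ 104, P* ≈ 17.6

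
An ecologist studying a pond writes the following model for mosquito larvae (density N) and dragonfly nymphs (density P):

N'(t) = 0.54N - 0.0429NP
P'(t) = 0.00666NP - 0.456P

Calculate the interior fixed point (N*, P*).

N* ≈ 68.5, P* ≈ 12.6

Set dP/dt = 0 with P > 0: 0.00666N - 0.456 = 0, so N* = 0.456/0.00666 = 68.5.
Set dN/dt = 0 with N > 0: 0.54 - 0.0429P = 0, so P* = 0.54/0.0429 = 12.6.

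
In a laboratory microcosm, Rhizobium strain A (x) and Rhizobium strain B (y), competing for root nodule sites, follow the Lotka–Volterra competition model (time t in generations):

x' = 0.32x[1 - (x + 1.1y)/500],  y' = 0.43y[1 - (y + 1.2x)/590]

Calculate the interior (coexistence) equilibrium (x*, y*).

x* ≈ 466, y* ≈ 31.2

Setting both brackets to zero gives the nullclines x + 1.1y = 500 and 1.2x + y = 590.
Substituting y = 590 - 1.2x into the first: x(1 - 1.1·1.2) = 500 - 1.1·590.
So x* = -149/-0.32 = 466, and then y* = 590 - 1.2·466 = 31.2.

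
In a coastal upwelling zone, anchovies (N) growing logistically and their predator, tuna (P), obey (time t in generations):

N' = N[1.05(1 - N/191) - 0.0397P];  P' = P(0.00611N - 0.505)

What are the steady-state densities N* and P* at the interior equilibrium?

From dP/dt = 0 with P > 0: 0.00611N* = 0.505, so N* = 82.7.
Substitute into dN/dt = 0: 1.05(1 - 82.7/191) = 0.0397P*.
The bracket is 0.567, giving P* = 0.596/0.0397 = 15.

N* ≈ 82.7, P* ≈ 15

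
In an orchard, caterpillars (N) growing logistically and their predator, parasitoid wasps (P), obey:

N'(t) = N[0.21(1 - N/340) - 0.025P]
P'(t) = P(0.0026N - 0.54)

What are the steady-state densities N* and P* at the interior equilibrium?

N* ≈ 208, P* ≈ 3.27

From dP/dt = 0 with P > 0: 0.0026N* = 0.54, so N* = 208.
Substitute into dN/dt = 0: 0.21(1 - 208/340) = 0.025P*.
The bracket is 0.389, giving P* = 0.0817/0.025 = 3.27.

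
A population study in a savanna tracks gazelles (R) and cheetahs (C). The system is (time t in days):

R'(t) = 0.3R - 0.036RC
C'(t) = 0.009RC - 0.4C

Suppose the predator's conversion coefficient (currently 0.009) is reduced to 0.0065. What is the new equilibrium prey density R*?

R* ≈ 61.5

At the interior fixed point, setting dC/dt = 0 with C > 0 fixes R* = (predator death rate)/(RC coefficient) — independent of the other coefficients.
With the change, R* = 0.4/0.0065 = 61.5; it rises from 44.4.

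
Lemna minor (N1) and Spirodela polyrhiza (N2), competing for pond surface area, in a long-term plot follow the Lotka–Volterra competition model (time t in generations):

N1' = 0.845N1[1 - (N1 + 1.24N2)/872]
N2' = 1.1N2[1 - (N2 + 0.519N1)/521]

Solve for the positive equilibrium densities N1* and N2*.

Setting both brackets to zero gives the nullclines N1 + 1.24N2 = 872 and 0.519N1 + N2 = 521.
Substituting N2 = 521 - 0.519N1 into the first: N1(1 - 1.24·0.519) = 872 - 1.24·521.
So N1* = 226/0.356 = 634, and then N2* = 521 - 0.519·634 = 192.

N1* ≈ 634, N2* ≈ 192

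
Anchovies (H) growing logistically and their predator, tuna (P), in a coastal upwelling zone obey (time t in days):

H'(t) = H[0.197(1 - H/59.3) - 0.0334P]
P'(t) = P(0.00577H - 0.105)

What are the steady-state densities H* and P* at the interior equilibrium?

From dP/dt = 0 with P > 0: 0.00577H* = 0.105, so H* = 18.2.
Substitute into dH/dt = 0: 0.197(1 - 18.2/59.3) = 0.0334P*.
The bracket is 0.693, giving P* = 0.137/0.0334 = 4.09.

H* ≈ 18.2, P* ≈ 4.09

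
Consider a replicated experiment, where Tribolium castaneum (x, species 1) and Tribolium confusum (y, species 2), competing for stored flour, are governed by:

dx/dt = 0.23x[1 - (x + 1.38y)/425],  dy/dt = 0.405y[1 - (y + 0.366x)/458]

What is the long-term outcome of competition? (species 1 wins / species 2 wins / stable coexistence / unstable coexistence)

Compare the nullcline intercepts: K1/α12 = 425/1.38 = 308 < K2 = 458; K2/α21 = 458/0.366 = 1250 > K1 = 425.
Since the inequalities point opposite ways, species 2 can invade but species 1 cannot.

species 2 excludes species 1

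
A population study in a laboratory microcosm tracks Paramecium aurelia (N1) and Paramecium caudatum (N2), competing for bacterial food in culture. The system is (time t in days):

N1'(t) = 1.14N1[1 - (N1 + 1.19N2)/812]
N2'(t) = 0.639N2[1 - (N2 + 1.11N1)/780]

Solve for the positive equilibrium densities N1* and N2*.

Setting both brackets to zero gives the nullclines N1 + 1.19N2 = 812 and 1.11N1 + N2 = 780.
Substituting N2 = 780 - 1.11N1 into the first: N1(1 - 1.19·1.11) = 812 - 1.19·780.
So N1* = -116/-0.321 = 362, and then N2* = 780 - 1.11·362 = 378.

N1* ≈ 362, N2* ≈ 378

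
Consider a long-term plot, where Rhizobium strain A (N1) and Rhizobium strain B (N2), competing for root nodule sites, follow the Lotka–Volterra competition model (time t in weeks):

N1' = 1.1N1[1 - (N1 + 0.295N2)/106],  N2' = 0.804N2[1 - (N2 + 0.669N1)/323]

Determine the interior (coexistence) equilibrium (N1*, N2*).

Setting both brackets to zero gives the nullclines N1 + 0.295N2 = 106 and 0.669N1 + N2 = 323.
Substituting N2 = 323 - 0.669N1 into the first: N1(1 - 0.295·0.669) = 106 - 0.295·323.
So N1* = 10.7/0.803 = 13.3, and then N2* = 323 - 0.669·13.3 = 314.

N1* ≈ 13.3, N2* ≈ 314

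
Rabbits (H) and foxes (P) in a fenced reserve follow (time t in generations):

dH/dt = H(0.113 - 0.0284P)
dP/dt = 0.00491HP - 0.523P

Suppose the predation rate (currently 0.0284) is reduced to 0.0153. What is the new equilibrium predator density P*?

P* ≈ 7.39

At the interior fixed point, setting dH/dt = 0 with H > 0 fixes P* = (prey growth rate)/(HP coefficient) — independent of the other coefficients.
With the change, P* = 0.113/0.0153 = 7.39; it rises from 3.98.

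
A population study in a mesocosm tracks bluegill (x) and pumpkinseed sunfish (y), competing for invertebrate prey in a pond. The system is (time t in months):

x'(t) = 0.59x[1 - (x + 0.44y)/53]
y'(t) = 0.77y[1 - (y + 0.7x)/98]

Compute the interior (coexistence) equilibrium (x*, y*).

Setting both brackets to zero gives the nullclines x + 0.44y = 53 and 0.7x + y = 98.
Substituting y = 98 - 0.7x into the first: x(1 - 0.44·0.7) = 53 - 0.44·98.
So x* = 9.88/0.692 = 14.3, and then y* = 98 - 0.7·14.3 = 88.

x* ≈ 14.3, y* ≈ 88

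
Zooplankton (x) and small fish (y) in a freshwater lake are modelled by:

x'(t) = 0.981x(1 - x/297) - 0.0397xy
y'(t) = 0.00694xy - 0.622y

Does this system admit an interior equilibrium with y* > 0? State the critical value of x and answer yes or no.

Threshold x = 89.6; K > 89.6, so yes, the predator persists.

The predator equation gives dy/dt > 0 only when x > 0.622/0.00694 = 89.6.
Without the predator, x → K = 297. Since 297 > 89.6, the predator can invade and persist.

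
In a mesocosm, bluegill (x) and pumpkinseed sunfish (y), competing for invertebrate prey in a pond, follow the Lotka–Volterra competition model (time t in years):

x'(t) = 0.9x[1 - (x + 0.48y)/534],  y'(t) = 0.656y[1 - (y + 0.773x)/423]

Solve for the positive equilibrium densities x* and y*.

x* ≈ 526, y* ≈ 16.2

Setting both brackets to zero gives the nullclines x + 0.48y = 534 and 0.773x + y = 423.
Substituting y = 423 - 0.773x into the first: x(1 - 0.48·0.773) = 534 - 0.48·423.
So x* = 331/0.629 = 526, and then y* = 423 - 0.773·526 = 16.2.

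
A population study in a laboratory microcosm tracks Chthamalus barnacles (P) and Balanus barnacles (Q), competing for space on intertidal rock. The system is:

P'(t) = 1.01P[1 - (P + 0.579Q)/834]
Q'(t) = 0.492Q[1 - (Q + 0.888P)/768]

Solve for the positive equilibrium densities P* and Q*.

P* ≈ 801, Q* ≈ 56.4

Setting both brackets to zero gives the nullclines P + 0.579Q = 834 and 0.888P + Q = 768.
Substituting Q = 768 - 0.888P into the first: P(1 - 0.579·0.888) = 834 - 0.579·768.
So P* = 389/0.486 = 801, and then Q* = 768 - 0.888·801 = 56.4.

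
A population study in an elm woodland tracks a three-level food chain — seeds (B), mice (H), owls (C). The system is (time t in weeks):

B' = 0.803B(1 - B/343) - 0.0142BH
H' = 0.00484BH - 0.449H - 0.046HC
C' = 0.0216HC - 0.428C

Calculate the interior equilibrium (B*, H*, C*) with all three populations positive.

B* ≈ 223, H* ≈ 19.8, C* ≈ 13.7

From dC/dt = 0: 0.0216H* = 0.428, so H* = 19.8.
From dB/dt = 0: 0.803(1 - B*/343) = 0.0142·19.8, giving B* = 343·(1 - 0.35) = 223.
From dH/dt = 0: 0.00484·223 - 0.449 = 0.046C*, so C* = 0.629/0.046 = 13.7.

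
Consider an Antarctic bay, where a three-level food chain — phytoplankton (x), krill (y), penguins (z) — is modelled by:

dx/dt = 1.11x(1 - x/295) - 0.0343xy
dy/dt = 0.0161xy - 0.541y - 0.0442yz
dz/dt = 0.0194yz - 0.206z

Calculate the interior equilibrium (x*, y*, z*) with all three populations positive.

x* ≈ 198, y* ≈ 10.6, z* ≈ 60

From dz/dt = 0: 0.0194y* = 0.206, so y* = 10.6.
From dx/dt = 0: 1.11(1 - x*/295) = 0.0343·10.6, giving x* = 295·(1 - 0.328) = 198.
From dy/dt = 0: 0.0161·198 - 0.541 = 0.0442z*, so z* = 2.65/0.0442 = 60.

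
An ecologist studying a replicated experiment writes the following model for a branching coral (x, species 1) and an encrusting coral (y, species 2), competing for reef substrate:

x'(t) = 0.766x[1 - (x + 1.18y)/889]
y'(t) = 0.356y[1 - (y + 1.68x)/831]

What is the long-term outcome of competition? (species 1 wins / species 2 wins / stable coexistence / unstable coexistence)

unstable coexistence (outcome depends on initial conditions)

Compare the nullcline intercepts: K1/α12 = 889/1.18 = 753 < K2 = 831; K2/α21 = 831/1.68 = 495 < K1 = 889.
Since both are reversed, neither can invade when rare; the interior point is a saddle.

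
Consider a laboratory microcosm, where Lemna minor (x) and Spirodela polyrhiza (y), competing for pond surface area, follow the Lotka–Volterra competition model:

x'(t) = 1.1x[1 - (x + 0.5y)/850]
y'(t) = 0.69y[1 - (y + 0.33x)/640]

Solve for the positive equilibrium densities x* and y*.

x* ≈ 635, y* ≈ 431

Setting both brackets to zero gives the nullclines x + 0.5y = 850 and 0.33x + y = 640.
Substituting y = 640 - 0.33x into the first: x(1 - 0.5·0.33) = 850 - 0.5·640.
So x* = 530/0.835 = 635, and then y* = 640 - 0.33·635 = 431.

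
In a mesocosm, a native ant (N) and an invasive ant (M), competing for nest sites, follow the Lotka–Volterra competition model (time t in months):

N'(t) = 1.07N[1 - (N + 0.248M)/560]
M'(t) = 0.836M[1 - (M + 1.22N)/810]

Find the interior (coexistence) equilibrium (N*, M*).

N* ≈ 515, M* ≈ 182

Setting both brackets to zero gives the nullclines N + 0.248M = 560 and 1.22N + M = 810.
Substituting M = 810 - 1.22N into the first: N(1 - 0.248·1.22) = 560 - 0.248·810.
So N* = 359/0.697 = 515, and then M* = 810 - 1.22·515 = 182.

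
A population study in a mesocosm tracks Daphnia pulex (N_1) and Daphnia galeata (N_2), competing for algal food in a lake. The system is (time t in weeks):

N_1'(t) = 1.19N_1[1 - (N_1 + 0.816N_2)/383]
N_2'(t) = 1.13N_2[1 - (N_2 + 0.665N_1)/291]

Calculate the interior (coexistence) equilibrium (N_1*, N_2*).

N_1* ≈ 318, N_2* ≈ 79.4

Setting both brackets to zero gives the nullclines N_1 + 0.816N_2 = 383 and 0.665N_1 + N_2 = 291.
Substituting N_2 = 291 - 0.665N_1 into the first: N_1(1 - 0.816·0.665) = 383 - 0.816·291.
So N_1* = 146/0.457 = 318, and then N_2* = 291 - 0.665·318 = 79.4.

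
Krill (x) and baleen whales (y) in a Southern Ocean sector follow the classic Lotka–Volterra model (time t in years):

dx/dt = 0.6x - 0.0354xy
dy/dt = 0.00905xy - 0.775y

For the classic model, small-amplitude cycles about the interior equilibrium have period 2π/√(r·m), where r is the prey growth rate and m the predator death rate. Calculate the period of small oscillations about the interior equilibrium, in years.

Here r = 0.6 and m = 0.775, so r·m = 0.465.
ω = √0.465 = 0.682 per year, hence T = 2π/ω ≈ 9.21 years.

T ≈ 9.21 years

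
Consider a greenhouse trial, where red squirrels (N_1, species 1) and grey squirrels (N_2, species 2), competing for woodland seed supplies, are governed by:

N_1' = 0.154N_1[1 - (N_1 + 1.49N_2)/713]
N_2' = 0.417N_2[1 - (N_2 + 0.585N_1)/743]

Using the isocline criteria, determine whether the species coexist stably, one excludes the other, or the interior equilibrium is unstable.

Compare the nullcline intercepts: K1/α12 = 713/1.49 = 479 < K2 = 743; K2/α21 = 743/0.585 = 1270 > K1 = 713.
Since the inequalities point opposite ways, species 2 can invade but species 1 cannot.

species 2 excludes species 1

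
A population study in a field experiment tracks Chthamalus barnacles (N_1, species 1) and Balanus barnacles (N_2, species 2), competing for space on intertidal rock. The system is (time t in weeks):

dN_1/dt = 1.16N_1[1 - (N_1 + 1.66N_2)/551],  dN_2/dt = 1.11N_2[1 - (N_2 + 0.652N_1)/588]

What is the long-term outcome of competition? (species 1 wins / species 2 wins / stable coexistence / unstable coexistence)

species 2 excludes species 1

Compare the nullcline intercepts: K1/α12 = 551/1.66 = 332 < K2 = 588; K2/α21 = 588/0.652 = 902 > K1 = 551.
Since the inequalities point opposite ways, species 2 can invade but species 1 cannot.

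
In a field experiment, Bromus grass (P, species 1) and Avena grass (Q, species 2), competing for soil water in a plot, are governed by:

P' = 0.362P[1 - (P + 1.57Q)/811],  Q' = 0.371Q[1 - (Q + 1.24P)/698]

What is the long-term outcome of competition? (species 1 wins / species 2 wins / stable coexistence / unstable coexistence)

Compare the nullcline intercepts: K1/α12 = 811/1.57 = 517 < K2 = 698; K2/α21 = 698/1.24 = 563 < K1 = 811.
Since both are reversed, neither can invade when rare; the interior point is a saddle.

unstable coexistence (outcome depends on initial conditions)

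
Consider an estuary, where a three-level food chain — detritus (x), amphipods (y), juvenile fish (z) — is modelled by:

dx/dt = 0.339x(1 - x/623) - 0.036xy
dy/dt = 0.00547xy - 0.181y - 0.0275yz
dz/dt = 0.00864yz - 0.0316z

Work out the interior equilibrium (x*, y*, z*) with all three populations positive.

From dz/dt = 0: 0.00864y* = 0.0316, so y* = 3.66.
From dx/dt = 0: 0.339(1 - x*/623) = 0.036·3.66, giving x* = 623·(1 - 0.388) = 381.
From dy/dt = 0: 0.00547·381 - 0.181 = 0.0275z*, so z* = 1.9/0.0275 = 69.2.

x* ≈ 381, y* ≈ 3.66, z* ≈ 69.2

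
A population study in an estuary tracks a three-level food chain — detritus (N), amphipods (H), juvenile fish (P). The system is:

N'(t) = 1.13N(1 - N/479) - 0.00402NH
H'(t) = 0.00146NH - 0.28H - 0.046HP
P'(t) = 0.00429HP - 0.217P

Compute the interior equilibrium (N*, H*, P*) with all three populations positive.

N* ≈ 393, H* ≈ 50.6, P* ≈ 6.38

From dP/dt = 0: 0.00429H* = 0.217, so H* = 50.6.
From dN/dt = 0: 1.13(1 - N*/479) = 0.00402·50.6, giving N* = 479·(1 - 0.18) = 393.
From dH/dt = 0: 0.00146·393 - 0.28 = 0.046P*, so P* = 0.293/0.046 = 6.38.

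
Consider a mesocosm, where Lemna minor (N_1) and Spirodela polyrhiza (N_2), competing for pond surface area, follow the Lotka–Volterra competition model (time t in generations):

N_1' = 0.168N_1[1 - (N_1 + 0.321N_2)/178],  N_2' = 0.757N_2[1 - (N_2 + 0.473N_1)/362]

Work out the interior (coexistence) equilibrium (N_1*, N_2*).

Setting both brackets to zero gives the nullclines N_1 + 0.321N_2 = 178 and 0.473N_1 + N_2 = 362.
Substituting N_2 = 362 - 0.473N_1 into the first: N_1(1 - 0.321·0.473) = 178 - 0.321·362.
So N_1* = 61.8/0.848 = 72.9, and then N_2* = 362 - 0.473·72.9 = 328.

N_1* ≈ 72.9, N_2* ≈ 328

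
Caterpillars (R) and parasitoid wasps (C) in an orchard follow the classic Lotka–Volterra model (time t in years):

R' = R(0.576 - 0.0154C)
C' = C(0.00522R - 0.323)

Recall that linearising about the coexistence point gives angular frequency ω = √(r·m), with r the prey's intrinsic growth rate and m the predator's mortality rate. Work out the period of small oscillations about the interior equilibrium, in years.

T ≈ 14.6 years

Here r = 0.576 and m = 0.323, so r·m = 0.186.
ω = √0.186 = 0.431 per year, hence T = 2π/ω ≈ 14.6 years.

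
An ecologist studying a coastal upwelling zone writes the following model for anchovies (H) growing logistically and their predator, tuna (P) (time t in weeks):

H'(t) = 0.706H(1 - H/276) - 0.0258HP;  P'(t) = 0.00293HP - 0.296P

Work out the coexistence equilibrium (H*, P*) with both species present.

H* ≈ 101, P* ≈ 17.3

From dP/dt = 0 with P > 0: 0.00293H* = 0.296, so H* = 101.
Substitute into dH/dt = 0: 0.706(1 - 101/276) = 0.0258P*.
The bracket is 0.634, giving P* = 0.448/0.0258 = 17.3.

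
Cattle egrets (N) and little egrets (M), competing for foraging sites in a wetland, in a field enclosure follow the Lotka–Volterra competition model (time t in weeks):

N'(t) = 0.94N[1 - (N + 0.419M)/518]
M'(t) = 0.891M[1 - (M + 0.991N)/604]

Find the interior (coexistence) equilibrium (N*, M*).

N* ≈ 453, M* ≈ 155

Setting both brackets to zero gives the nullclines N + 0.419M = 518 and 0.991N + M = 604.
Substituting M = 604 - 0.991N into the first: N(1 - 0.419·0.991) = 518 - 0.419·604.
So N* = 265/0.585 = 453, and then M* = 604 - 0.991·453 = 155.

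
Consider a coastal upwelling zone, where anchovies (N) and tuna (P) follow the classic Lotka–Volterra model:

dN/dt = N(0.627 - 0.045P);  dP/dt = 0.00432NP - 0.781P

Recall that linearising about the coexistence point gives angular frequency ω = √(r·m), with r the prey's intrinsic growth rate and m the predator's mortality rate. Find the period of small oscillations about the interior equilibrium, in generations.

Here r = 0.627 and m = 0.781, so r·m = 0.49.
ω = √0.49 = 0.7 per generation, hence T = 2π/ω ≈ 8.98 generations.

T ≈ 8.98 generations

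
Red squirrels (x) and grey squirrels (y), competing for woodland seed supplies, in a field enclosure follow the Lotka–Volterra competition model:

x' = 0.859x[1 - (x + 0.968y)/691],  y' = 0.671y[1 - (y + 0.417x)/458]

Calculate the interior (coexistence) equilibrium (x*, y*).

Setting both brackets to zero gives the nullclines x + 0.968y = 691 and 0.417x + y = 458.
Substituting y = 458 - 0.417x into the first: x(1 - 0.968·0.417) = 691 - 0.968·458.
So x* = 248/0.596 = 415, and then y* = 458 - 0.417·415 = 285.

x* ≈ 415, y* ≈ 285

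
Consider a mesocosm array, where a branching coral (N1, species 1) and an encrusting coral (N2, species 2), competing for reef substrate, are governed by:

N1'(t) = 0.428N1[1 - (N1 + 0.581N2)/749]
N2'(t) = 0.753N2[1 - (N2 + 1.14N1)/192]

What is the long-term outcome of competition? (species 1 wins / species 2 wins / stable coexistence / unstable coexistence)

species 1 excludes species 2

Compare the nullcline intercepts: K1/α12 = 749/0.581 = 1290 > K2 = 192; K2/α21 = 192/1.14 = 168 < K1 = 749.
Since the inequalities point opposite ways, species 1 can invade but species 2 cannot.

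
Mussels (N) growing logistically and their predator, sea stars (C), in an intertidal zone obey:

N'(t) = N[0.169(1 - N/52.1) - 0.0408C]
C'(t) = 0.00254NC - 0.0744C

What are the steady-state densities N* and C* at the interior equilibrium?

From dC/dt = 0 with C > 0: 0.00254N* = 0.0744, so N* = 29.3.
Substitute into dN/dt = 0: 0.169(1 - 29.3/52.1) = 0.0408C*.
The bracket is 0.438, giving C* = 0.074/0.0408 = 1.81.

N* ≈ 29.3, C* ≈ 1.81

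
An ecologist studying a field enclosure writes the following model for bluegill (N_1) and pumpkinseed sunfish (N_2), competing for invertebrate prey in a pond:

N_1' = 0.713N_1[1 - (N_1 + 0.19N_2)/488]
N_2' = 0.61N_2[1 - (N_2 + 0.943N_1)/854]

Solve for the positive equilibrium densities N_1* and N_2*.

Setting both brackets to zero gives the nullclines N_1 + 0.19N_2 = 488 and 0.943N_1 + N_2 = 854.
Substituting N_2 = 854 - 0.943N_1 into the first: N_1(1 - 0.19·0.943) = 488 - 0.19·854.
So N_1* = 326/0.821 = 397, and then N_2* = 854 - 0.943·397 = 480.

N_1* ≈ 397, N_2* ≈ 480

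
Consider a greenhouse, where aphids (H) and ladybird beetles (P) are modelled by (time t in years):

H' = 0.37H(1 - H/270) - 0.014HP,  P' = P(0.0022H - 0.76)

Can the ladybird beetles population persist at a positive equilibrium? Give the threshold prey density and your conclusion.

The predator equation gives dP/dt > 0 only when H > 0.76/0.0022 = 345.
Without the predator, H → K = 270. Since 270 < 345, the predator cannot invade.

Threshold H = 345; K < 345, so no, the predator goes extinct.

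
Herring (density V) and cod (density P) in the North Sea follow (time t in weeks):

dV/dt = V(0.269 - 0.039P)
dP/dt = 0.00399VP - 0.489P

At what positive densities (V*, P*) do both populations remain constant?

V* ≈ 123, P* ≈ 6.9

Set dP/dt = 0 with P > 0: 0.00399V - 0.489 = 0, so V* = 0.489/0.00399 = 123.
Set dV/dt = 0 with V > 0: 0.269 - 0.039P = 0, so P* = 0.269/0.039 = 6.9.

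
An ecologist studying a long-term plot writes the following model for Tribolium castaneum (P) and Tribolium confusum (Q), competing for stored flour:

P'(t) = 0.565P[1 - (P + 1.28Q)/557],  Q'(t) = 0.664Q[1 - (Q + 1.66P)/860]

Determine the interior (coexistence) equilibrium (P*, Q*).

Setting both brackets to zero gives the nullclines P + 1.28Q = 557 and 1.66P + Q = 860.
Substituting Q = 860 - 1.66P into the first: P(1 - 1.28·1.66) = 557 - 1.28·860.
So P* = -544/-1.12 = 483, and then Q* = 860 - 1.66·483 = 57.5.

P* ≈ 483, Q* ≈ 57.5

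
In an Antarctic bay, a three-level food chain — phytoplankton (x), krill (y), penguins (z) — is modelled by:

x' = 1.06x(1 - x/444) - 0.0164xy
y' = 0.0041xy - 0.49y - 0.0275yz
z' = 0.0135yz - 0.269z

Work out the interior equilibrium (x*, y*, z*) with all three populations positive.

From dz/dt = 0: 0.0135y* = 0.269, so y* = 19.9.
From dx/dt = 0: 1.06(1 - x*/444) = 0.0164·19.9, giving x* = 444·(1 - 0.308) = 307.
From dy/dt = 0: 0.0041·307 - 0.49 = 0.0275z*, so z* = 0.769/0.0275 = 28.

x* ≈ 307, y* ≈ 19.9, z* ≈ 28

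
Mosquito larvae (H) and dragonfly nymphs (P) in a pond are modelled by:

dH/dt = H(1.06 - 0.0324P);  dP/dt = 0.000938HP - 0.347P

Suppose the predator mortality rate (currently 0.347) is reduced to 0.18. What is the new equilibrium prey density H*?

H* ≈ 192

At the interior fixed point, setting dP/dt = 0 with P > 0 fixes H* = (predator death rate)/(HP coefficient) — independent of the other coefficients.
With the change, H* = 0.18/0.000938 = 192; it falls from 370.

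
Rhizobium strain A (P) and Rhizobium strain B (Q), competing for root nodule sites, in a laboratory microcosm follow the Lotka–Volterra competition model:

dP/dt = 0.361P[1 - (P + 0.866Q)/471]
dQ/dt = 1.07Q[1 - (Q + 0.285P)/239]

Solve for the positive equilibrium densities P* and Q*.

Setting both brackets to zero gives the nullclines P + 0.866Q = 471 and 0.285P + Q = 239.
Substituting Q = 239 - 0.285P into the first: P(1 - 0.866·0.285) = 471 - 0.866·239.
So P* = 264/0.753 = 351, and then Q* = 239 - 0.285·351 = 139.

P* ≈ 351, Q* ≈ 139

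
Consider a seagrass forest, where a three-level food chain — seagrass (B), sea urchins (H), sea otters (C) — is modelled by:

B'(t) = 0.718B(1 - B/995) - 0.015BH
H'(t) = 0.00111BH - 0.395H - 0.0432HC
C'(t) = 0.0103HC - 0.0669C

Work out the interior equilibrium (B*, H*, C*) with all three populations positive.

B* ≈ 860, H* ≈ 6.5, C* ≈ 13

From dC/dt = 0: 0.0103H* = 0.0669, so H* = 6.5.
From dB/dt = 0: 0.718(1 - B*/995) = 0.015·6.5, giving B* = 995·(1 - 0.136) = 860.
From dH/dt = 0: 0.00111·860 - 0.395 = 0.0432C*, so C* = 0.56/0.0432 = 13.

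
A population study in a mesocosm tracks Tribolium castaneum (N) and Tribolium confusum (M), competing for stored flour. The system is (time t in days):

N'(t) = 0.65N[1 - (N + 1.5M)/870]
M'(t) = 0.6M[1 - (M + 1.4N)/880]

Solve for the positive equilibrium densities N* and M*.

N* ≈ 409, M* ≈ 307

Setting both brackets to zero gives the nullclines N + 1.5M = 870 and 1.4N + M = 880.
Substituting M = 880 - 1.4N into the first: N(1 - 1.5·1.4) = 870 - 1.5·880.
So N* = -450/-1.1 = 409, and then M* = 880 - 1.4·409 = 307.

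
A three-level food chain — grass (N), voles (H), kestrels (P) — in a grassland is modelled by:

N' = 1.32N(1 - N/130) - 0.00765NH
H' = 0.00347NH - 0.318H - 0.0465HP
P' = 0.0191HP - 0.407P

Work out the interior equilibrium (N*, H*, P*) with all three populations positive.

From dP/dt = 0: 0.0191H* = 0.407, so H* = 21.3.
From dN/dt = 0: 1.32(1 - N*/130) = 0.00765·21.3, giving N* = 130·(1 - 0.123) = 114.
From dH/dt = 0: 0.00347·114 - 0.318 = 0.0465P*, so P* = 0.0774/0.0465 = 1.66.

N* ≈ 114, H* ≈ 21.3, P* ≈ 1.66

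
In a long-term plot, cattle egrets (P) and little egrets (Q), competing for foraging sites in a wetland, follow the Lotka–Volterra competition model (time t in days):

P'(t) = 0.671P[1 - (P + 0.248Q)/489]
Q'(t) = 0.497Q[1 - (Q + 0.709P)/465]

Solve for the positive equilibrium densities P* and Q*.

Setting both brackets to zero gives the nullclines P + 0.248Q = 489 and 0.709P + Q = 465.
Substituting Q = 465 - 0.709P into the first: P(1 - 0.248·0.709) = 489 - 0.248·465.
So P* = 374/0.824 = 453, and then Q* = 465 - 0.709·453 = 144.

P* ≈ 453, Q* ≈ 144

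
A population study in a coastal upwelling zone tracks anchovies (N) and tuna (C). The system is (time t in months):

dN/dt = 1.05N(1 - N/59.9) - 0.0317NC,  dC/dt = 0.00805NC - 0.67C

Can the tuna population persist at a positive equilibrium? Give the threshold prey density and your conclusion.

Threshold N = 83.2; K < 83.2, so no, the predator goes extinct.

The predator equation gives dC/dt > 0 only when N > 0.67/0.00805 = 83.2.
Without the predator, N → K = 59.9. Since 59.9 < 83.2, the predator cannot invade.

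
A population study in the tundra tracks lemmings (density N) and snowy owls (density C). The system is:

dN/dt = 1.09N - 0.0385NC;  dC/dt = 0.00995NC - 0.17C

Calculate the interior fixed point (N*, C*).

N* ≈ 17.1, C* ≈ 28.3

Set dC/dt = 0 with C > 0: 0.00995N - 0.17 = 0, so N* = 0.17/0.00995 = 17.1.
Set dN/dt = 0 with N > 0: 1.09 - 0.0385C = 0, so C* = 1.09/0.0385 = 28.3.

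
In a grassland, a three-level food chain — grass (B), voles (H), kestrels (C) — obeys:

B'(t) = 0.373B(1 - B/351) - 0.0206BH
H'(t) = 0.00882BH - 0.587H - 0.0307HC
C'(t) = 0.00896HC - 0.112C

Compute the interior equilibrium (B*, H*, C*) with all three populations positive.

From dC/dt = 0: 0.00896H* = 0.112, so H* = 12.5.
From dB/dt = 0: 0.373(1 - B*/351) = 0.0206·12.5, giving B* = 351·(1 - 0.69) = 109.
From dH/dt = 0: 0.00882·109 - 0.587 = 0.0307C*, so C* = 0.372/0.0307 = 12.1.

B* ≈ 109, H* ≈ 12.5, C* ≈ 12.1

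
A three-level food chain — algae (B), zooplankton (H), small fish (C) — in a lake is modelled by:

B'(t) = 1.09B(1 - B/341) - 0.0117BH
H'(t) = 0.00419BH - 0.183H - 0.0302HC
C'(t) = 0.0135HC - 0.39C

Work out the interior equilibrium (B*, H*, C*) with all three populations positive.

B* ≈ 235, H* ≈ 28.9, C* ≈ 26.6

From dC/dt = 0: 0.0135H* = 0.39, so H* = 28.9.
From dB/dt = 0: 1.09(1 - B*/341) = 0.0117·28.9, giving B* = 341·(1 - 0.31) = 235.
From dH/dt = 0: 0.00419·235 - 0.183 = 0.0302C*, so C* = 0.803/0.0302 = 26.6.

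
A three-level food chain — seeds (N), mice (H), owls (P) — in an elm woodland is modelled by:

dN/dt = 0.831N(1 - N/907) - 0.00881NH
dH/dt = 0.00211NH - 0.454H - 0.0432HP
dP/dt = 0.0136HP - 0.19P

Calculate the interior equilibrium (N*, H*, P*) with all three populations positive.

From dP/dt = 0: 0.0136H* = 0.19, so H* = 14.
From dN/dt = 0: 0.831(1 - N*/907) = 0.00881·14, giving N* = 907·(1 - 0.148) = 773.
From dH/dt = 0: 0.00211·773 - 0.454 = 0.0432P*, so P* = 1.18/0.0432 = 27.2.

N* ≈ 773, H* ≈ 14, P* ≈ 27.2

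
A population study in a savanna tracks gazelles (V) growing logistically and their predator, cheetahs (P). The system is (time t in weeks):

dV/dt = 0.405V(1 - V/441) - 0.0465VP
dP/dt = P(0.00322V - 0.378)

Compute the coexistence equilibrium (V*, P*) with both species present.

From dP/dt = 0 with P > 0: 0.00322V* = 0.378, so V* = 117.
Substitute into dV/dt = 0: 0.405(1 - 117/441) = 0.0465P*.
The bracket is 0.734, giving P* = 0.297/0.0465 = 6.39.

V* ≈ 117, P* ≈ 6.39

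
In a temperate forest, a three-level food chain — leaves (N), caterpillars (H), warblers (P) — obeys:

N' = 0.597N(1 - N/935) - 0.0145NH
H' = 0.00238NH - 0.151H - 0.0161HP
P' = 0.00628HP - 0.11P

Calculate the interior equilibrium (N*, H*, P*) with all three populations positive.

N* ≈ 537, H* ≈ 17.5, P* ≈ 70

From dP/dt = 0: 0.00628H* = 0.11, so H* = 17.5.
From dN/dt = 0: 0.597(1 - N*/935) = 0.0145·17.5, giving N* = 935·(1 - 0.425) = 537.
From dH/dt = 0: 0.00238·537 - 0.151 = 0.0161P*, so P* = 1.13/0.0161 = 70.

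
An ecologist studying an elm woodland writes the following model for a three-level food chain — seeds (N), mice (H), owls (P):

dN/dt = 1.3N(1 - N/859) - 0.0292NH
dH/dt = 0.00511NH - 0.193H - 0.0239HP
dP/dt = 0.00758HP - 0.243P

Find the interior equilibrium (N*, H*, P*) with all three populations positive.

N* ≈ 240, H* ≈ 32.1, P* ≈ 43.3

From dP/dt = 0: 0.00758H* = 0.243, so H* = 32.1.
From dN/dt = 0: 1.3(1 - N*/859) = 0.0292·32.1, giving N* = 859·(1 - 0.72) = 240.
From dH/dt = 0: 0.00511·240 - 0.193 = 0.0239P*, so P* = 1.04/0.0239 = 43.3.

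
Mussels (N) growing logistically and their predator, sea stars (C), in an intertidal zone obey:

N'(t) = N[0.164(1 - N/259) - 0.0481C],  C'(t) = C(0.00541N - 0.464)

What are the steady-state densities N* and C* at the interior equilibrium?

From dC/dt = 0 with C > 0: 0.00541N* = 0.464, so N* = 85.8.
Substitute into dN/dt = 0: 0.164(1 - 85.8/259) = 0.0481C*.
The bracket is 0.669, giving C* = 0.11/0.0481 = 2.28.

N* ≈ 85.8, C* ≈ 2.28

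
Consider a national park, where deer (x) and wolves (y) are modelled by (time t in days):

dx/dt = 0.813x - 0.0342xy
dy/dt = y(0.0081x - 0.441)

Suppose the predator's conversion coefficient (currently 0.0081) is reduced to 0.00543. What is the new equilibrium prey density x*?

At the interior fixed point, setting dy/dt = 0 with y > 0 fixes x* = (predator death rate)/(xy coefficient) — independent of the other coefficients.
With the change, x* = 0.441/0.00543 = 81.2; it rises from 54.4.

x* ≈ 81.2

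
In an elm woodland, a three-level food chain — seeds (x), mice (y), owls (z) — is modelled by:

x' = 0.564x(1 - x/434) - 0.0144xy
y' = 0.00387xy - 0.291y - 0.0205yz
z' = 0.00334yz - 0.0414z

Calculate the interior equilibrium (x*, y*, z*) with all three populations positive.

x* ≈ 297, y* ≈ 12.4, z* ≈ 41.8

From dz/dt = 0: 0.00334y* = 0.0414, so y* = 12.4.
From dx/dt = 0: 0.564(1 - x*/434) = 0.0144·12.4, giving x* = 434·(1 - 0.316) = 297.
From dy/dt = 0: 0.00387·297 - 0.291 = 0.0205z*, so z* = 0.857/0.0205 = 41.8.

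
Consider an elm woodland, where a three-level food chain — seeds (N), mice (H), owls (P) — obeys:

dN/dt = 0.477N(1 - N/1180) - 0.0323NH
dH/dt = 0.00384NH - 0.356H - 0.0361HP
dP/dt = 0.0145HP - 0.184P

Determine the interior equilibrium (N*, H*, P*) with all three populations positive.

From dP/dt = 0: 0.0145H* = 0.184, so H* = 12.7.
From dN/dt = 0: 0.477(1 - N*/1180) = 0.0323·12.7, giving N* = 1180·(1 - 0.859) = 166.
From dH/dt = 0: 0.00384·166 - 0.356 = 0.0361P*, so P* = 0.282/0.0361 = 7.8.

N* ≈ 166, H* ≈ 12.7, P* ≈ 7.8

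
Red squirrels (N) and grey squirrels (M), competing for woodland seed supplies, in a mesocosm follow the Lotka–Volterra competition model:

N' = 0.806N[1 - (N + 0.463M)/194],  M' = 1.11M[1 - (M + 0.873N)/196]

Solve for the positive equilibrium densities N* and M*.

N* ≈ 173, M* ≈ 44.7

Setting both brackets to zero gives the nullclines N + 0.463M = 194 and 0.873N + M = 196.
Substituting M = 196 - 0.873N into the first: N(1 - 0.463·0.873) = 194 - 0.463·196.
So N* = 103/0.596 = 173, and then M* = 196 - 0.873·173 = 44.7.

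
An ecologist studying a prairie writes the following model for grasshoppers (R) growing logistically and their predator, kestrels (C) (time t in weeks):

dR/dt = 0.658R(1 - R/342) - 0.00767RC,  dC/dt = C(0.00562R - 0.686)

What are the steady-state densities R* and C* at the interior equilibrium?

From dC/dt = 0 with C > 0: 0.00562R* = 0.686, so R* = 122.
Substitute into dR/dt = 0: 0.658(1 - 122/342) = 0.00767C*.
The bracket is 0.643, giving C* = 0.423/0.00767 = 55.2.

R* ≈ 122, C* ≈ 55.2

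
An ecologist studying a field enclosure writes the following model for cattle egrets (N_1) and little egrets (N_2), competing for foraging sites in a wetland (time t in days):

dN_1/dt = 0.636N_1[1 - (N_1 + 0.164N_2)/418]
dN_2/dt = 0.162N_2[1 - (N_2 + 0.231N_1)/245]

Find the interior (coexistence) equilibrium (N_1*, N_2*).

Setting both brackets to zero gives the nullclines N_1 + 0.164N_2 = 418 and 0.231N_1 + N_2 = 245.
Substituting N_2 = 245 - 0.231N_1 into the first: N_1(1 - 0.164·0.231) = 418 - 0.164·245.
So N_1* = 378/0.962 = 393, and then N_2* = 245 - 0.231·393 = 154.

N_1* ≈ 393, N_2* ≈ 154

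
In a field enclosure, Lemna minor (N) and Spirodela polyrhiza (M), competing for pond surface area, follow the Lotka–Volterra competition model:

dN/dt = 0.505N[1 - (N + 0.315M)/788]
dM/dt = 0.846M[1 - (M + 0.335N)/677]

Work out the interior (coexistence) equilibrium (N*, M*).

N* ≈ 643, M* ≈ 462

Setting both brackets to zero gives the nullclines N + 0.315M = 788 and 0.335N + M = 677.
Substituting M = 677 - 0.335N into the first: N(1 - 0.315·0.335) = 788 - 0.315·677.
So N* = 575/0.894 = 643, and then M* = 677 - 0.335·643 = 462.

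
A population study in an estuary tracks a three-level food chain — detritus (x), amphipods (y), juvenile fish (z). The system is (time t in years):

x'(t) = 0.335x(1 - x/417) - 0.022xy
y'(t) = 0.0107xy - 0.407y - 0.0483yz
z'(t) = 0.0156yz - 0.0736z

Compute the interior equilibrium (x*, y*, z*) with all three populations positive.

From dz/dt = 0: 0.0156y* = 0.0736, so y* = 4.72.
From dx/dt = 0: 0.335(1 - x*/417) = 0.022·4.72, giving x* = 417·(1 - 0.31) = 288.
From dy/dt = 0: 0.0107·288 - 0.407 = 0.0483z*, so z* = 2.67/0.0483 = 55.3.

x* ≈ 288, y* ≈ 4.72, z* ≈ 55.3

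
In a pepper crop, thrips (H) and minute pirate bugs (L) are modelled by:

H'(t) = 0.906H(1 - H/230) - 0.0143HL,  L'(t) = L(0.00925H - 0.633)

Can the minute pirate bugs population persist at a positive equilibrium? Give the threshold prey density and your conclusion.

Threshold H = 68.4; K > 68.4, so yes, the predator persists.

The predator equation gives dL/dt > 0 only when H > 0.633/0.00925 = 68.4.
Without the predator, H → K = 230. Since 230 > 68.4, the predator can invade and persist.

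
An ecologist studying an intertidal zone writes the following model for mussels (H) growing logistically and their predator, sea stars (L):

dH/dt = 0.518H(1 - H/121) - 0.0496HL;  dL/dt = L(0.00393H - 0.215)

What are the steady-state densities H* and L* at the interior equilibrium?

From dL/dt = 0 with L > 0: 0.00393H* = 0.215, so H* = 54.7.
Substitute into dH/dt = 0: 0.518(1 - 54.7/121) = 0.0496L*.
The bracket is 0.548, giving L* = 0.284/0.0496 = 5.72.

H* ≈ 54.7, L* ≈ 5.72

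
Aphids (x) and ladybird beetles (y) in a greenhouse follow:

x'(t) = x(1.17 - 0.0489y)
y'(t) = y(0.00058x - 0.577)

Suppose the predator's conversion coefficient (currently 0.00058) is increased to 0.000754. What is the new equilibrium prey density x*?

x* ≈ 765

At the interior fixed point, setting dy/dt = 0 with y > 0 fixes x* = (predator death rate)/(xy coefficient) — independent of the other coefficients.
With the change, x* = 0.577/0.000754 = 765; it falls from 995.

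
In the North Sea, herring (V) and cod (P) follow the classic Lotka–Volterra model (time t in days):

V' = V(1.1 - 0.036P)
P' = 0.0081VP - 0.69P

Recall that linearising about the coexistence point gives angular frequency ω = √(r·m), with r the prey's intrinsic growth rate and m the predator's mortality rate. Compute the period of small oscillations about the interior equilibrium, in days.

T ≈ 7.21 days

Here r = 1.1 and m = 0.69, so r·m = 0.759.
ω = √0.759 = 0.871 per day, hence T = 2π/ω ≈ 7.21 days.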